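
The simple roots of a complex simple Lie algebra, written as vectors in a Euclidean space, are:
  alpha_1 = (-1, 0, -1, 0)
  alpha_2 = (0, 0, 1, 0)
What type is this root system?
Compute the Cartan integers a_ij = 2(alpha_i, alpha_j)/(alpha_j, alpha_j); the resulting 2x2 Cartan matrix is
[[2, -2], [-1, 2]].
The roots have two lengths (squared-length ratio 2:1); the short ones are alpha_{2}. The associated Dynkin diagram is a chain of 2 nodes with a double edge at one end; the terminal node there is the unique short simple root (B_2), so the type is B_2 (the algebra so(5)).

type B_2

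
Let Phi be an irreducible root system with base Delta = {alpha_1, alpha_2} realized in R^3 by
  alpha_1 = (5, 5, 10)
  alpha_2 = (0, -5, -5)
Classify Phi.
Compute the Cartan integers a_ij = 2(alpha_i, alpha_j)/(alpha_j, alpha_j); the resulting 2x2 Cartan matrix is
[[2, -3], [-1, 2]].
The roots have two lengths (squared-length ratio 3:1); the short ones are alpha_{2}. The associated Dynkin diagram is two nodes joined by a triple edge (G_2), so the type is G_2.

G_2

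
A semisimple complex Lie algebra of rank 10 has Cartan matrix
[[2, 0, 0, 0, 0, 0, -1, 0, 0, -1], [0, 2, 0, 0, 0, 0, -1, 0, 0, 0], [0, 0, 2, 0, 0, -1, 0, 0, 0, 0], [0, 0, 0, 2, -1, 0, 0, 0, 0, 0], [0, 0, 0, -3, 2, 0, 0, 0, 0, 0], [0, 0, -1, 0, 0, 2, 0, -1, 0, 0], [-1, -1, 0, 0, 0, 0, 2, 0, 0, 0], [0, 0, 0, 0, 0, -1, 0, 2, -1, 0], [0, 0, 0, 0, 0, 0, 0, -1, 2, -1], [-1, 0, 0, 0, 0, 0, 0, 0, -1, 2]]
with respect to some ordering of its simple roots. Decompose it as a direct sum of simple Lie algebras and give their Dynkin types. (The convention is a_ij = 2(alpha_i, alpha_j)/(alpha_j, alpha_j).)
The diagram associated to this matrix has two connected components: the simple roots {alpha_1, alpha_2, alpha_3, alpha_6, alpha_7, alpha_8, alpha_9, alpha_10} form a chain of 8 nodes with single edges (A_8), and {alpha_4, alpha_5} form two nodes joined by a triple edge (G_2). A semisimple Lie algebra decomposes uniquely as the direct sum of simple ideals, one per connected component of its Dynkin diagram, so g ≅ A_8 ⊕ G_2 (dimension 80 + 14 = 94).

A_8 + G_2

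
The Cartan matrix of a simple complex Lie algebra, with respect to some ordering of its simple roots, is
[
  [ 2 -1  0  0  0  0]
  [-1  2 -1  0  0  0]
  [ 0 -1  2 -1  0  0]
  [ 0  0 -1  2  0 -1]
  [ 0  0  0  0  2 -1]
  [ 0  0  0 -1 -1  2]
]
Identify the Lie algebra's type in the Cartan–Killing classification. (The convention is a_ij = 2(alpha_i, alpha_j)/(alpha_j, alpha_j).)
type A_6

The matrix has rank 6 with 2's on the diagonal. Reading the off-diagonal entries as Dynkin edges (a single edge where a_ij = a_ji = -1; a double or triple edge where a_ij * a_ji = 2 or 3), the diagram is a chain of 6 nodes with single edges (A_6). One simple-root ordering that puts it in standard form is (alpha_5, alpha_6, alpha_4, alpha_3, alpha_2, alpha_1). So the algebra is type A_6, i.e. sl(7).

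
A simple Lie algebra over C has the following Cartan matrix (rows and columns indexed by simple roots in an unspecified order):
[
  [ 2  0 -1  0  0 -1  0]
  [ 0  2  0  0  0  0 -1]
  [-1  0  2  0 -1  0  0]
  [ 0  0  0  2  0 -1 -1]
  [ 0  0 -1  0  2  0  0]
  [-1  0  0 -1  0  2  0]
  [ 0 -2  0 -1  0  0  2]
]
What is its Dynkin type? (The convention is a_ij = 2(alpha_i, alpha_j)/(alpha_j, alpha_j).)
type B_7

The matrix has rank 7 with 2's on the diagonal. Reading the off-diagonal entries as Dynkin edges (a single edge where a_ij = a_ji = -1; a double or triple edge where a_ij * a_ji = 2 or 3), the diagram is a chain of 7 nodes with a double edge at one end; the terminal node there is the unique short simple root (B_7). One simple-root ordering that puts it in standard form is (alpha_5, alpha_3, alpha_1, alpha_6, alpha_4, alpha_7, alpha_2). So the algebra is type B_7, i.e. so(15).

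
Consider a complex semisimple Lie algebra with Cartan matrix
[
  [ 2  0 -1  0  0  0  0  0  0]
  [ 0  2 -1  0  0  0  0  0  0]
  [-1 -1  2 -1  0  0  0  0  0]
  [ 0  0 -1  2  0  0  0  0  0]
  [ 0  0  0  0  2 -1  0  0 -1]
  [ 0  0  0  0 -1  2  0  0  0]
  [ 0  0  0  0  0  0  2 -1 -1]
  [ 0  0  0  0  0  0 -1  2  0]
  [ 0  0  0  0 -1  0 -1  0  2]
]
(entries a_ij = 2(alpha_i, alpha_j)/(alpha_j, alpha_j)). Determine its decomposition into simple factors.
The diagram associated to this matrix has two connected components: the simple roots {alpha_5, alpha_6, alpha_7, alpha_8, alpha_9} form a chain of 5 nodes with single edges (A_5), and {alpha_1, alpha_2, alpha_3, alpha_4} form a chain of 2 nodes with a fork of two nodes at one end (D_4). A semisimple Lie algebra decomposes uniquely as the direct sum of simple ideals, one per connected component of its Dynkin diagram, so g ≅ A_5 ⊕ D_4 (dimension 35 + 28 = 63).

A_5 (sl(6)) + D_4 (so(8))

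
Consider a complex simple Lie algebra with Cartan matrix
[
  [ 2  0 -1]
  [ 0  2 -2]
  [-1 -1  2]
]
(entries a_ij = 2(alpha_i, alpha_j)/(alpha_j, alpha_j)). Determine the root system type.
C_3

The matrix has rank 3 with 2's on the diagonal. Reading the off-diagonal entries as Dynkin edges (a single edge where a_ij = a_ji = -1; a double or triple edge where a_ij * a_ji = 2 or 3), the diagram is a chain of 3 nodes with a double edge at one end; the terminal node there is the unique long simple root (C_3). One simple-root ordering that puts it in standard form is (alpha_1, alpha_3, alpha_2). So the algebra is type C_3, i.e. sp(6).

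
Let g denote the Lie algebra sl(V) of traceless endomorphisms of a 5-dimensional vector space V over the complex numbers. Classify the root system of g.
type A_4

This is sl(5), which has dimension 5^2 - 1 = 24 and rank 5 - 1 = 4 (a Cartan subalgebra is the diagonal traceless matrices). In the classification of classical Lie algebras, the special linear algebra sl(n+1) has type A_n; here n = 4, so the Dynkin diagram is a chain of 4 nodes with single edges (A_4). Hence the type is A_4.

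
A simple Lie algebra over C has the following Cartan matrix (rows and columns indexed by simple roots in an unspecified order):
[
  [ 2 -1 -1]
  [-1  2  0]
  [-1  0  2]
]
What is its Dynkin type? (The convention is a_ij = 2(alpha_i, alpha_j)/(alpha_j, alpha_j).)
The matrix has rank 3 with 2's on the diagonal. Reading the off-diagonal entries as Dynkin edges (a single edge where a_ij = a_ji = -1; a double or triple edge where a_ij * a_ji = 2 or 3), the diagram is a chain of 3 nodes with single edges (A_3). One simple-root ordering that puts it in standard form is (alpha_2, alpha_1, alpha_3). So the algebra is type A_3, i.e. sl(4).

A_3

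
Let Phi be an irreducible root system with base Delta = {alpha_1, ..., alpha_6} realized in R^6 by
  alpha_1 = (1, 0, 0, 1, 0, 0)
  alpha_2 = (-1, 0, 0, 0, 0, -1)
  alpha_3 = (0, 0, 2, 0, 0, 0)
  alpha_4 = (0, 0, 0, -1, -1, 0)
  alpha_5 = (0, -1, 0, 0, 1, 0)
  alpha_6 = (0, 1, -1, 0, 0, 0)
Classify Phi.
C6

Compute the Cartan integers a_ij = 2(alpha_i, alpha_j)/(alpha_j, alpha_j); the resulting 6x6 Cartan matrix is
[[2, -1, 0, -1, 0, 0], [-1, 2, 0, 0, 0, 0], [0, 0, 2, 0, 0, -2], [-1, 0, 0, 2, -1, 0], [0, 0, 0, -1, 2, -1], [0, 0, -1, 0, -1, 2]].
The roots have two lengths (squared-length ratio 2:1); the short ones are alpha_{1,2,4,5,6}. The associated Dynkin diagram is a chain of 6 nodes with a double edge at one end; the terminal node there is the unique long simple root (C_6), so the type is C_6 (the algebra sp(12)).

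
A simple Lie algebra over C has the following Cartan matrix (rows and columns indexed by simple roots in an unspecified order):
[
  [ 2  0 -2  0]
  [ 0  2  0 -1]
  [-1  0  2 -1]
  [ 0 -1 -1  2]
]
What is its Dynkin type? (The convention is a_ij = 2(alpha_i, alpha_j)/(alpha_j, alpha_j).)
C4

The matrix has rank 4 with 2's on the diagonal. Reading the off-diagonal entries as Dynkin edges (a single edge where a_ij = a_ji = -1; a double or triple edge where a_ij * a_ji = 2 or 3), the diagram is a chain of 4 nodes with a double edge at one end; the terminal node there is the unique long simple root (C_4). One simple-root ordering that puts it in standard form is (alpha_2, alpha_4, alpha_3, alpha_1). So the algebra is type C_4, i.e. sp(8).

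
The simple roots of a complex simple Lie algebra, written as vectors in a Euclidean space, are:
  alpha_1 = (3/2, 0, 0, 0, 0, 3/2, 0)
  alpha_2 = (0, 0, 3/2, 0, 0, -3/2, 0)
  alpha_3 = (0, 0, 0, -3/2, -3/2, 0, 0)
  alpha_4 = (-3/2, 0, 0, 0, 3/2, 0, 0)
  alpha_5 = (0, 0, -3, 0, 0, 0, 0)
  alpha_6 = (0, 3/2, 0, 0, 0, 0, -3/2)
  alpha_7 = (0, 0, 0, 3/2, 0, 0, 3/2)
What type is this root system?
C_7 (sp(14))

Compute the Cartan integers a_ij = 2(alpha_i, alpha_j)/(alpha_j, alpha_j); the resulting 7x7 Cartan matrix is
[[2, -1, 0, -1, 0, 0, 0], [-1, 2, 0, 0, -1, 0, 0], [0, 0, 2, -1, 0, 0, -1], [-1, 0, -1, 2, 0, 0, 0], [0, -2, 0, 0, 2, 0, 0], [0, 0, 0, 0, 0, 2, -1], [0, 0, -1, 0, 0, -1, 2]].
The roots have two lengths (squared-length ratio 2:1); the short ones are alpha_{1,2,3,4,6,7}. The associated Dynkin diagram is a chain of 7 nodes with a double edge at one end; the terminal node there is the unique long simple root (C_7), so the type is C_7 (the algebra sp(14)).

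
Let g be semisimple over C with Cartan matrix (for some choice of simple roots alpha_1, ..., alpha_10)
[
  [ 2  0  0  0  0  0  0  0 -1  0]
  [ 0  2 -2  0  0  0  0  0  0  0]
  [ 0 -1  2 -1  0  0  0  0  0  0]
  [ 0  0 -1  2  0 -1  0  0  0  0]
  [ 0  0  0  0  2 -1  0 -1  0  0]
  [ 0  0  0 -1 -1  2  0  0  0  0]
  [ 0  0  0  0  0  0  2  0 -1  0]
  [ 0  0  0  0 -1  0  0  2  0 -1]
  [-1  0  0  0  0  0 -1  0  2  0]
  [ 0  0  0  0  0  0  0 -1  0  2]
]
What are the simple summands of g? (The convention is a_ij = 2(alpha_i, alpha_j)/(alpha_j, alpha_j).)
A_3 + C_7

The diagram associated to this matrix has two connected components: the simple roots {alpha_1, alpha_7, alpha_9} form a chain of 3 nodes with single edges (A_3), and {alpha_2, alpha_3, alpha_4, alpha_5, alpha_6, alpha_8, alpha_10} form a chain of 7 nodes with a double edge at one end; the terminal node there is the unique long simple root (C_7). A semisimple Lie algebra decomposes uniquely as the direct sum of simple ideals, one per connected component of its Dynkin diagram, so g ≅ A_3 ⊕ C_7 (dimension 15 + 105 = 120).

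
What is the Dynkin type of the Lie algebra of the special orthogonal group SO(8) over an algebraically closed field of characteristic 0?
D_4 (so(8))

This is so(8) with 8 even, which has dimension 8(8-1)/2 = 28 and rank 8/2 = 4. In the classification of classical Lie algebras, the orthogonal algebra so(2n) in an even number of variables has type D_n; here n = 4, so the Dynkin diagram is a chain of 2 nodes with a fork of two nodes at one end (D_4). Hence the type is D_4.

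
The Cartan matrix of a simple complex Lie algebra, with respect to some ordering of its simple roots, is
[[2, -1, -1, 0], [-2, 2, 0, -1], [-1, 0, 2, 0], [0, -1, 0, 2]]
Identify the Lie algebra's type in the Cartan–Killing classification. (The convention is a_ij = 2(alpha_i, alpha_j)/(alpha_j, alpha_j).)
The matrix has rank 4 with 2's on the diagonal. Reading the off-diagonal entries as Dynkin edges (a single edge where a_ij = a_ji = -1; a double or triple edge where a_ij * a_ji = 2 or 3), the diagram is a chain of 4 nodes with a double edge between the middle two (F_4). One simple-root ordering that puts it in standard form is (alpha_4, alpha_2, alpha_1, alpha_3). So the algebra is type F_4.

F4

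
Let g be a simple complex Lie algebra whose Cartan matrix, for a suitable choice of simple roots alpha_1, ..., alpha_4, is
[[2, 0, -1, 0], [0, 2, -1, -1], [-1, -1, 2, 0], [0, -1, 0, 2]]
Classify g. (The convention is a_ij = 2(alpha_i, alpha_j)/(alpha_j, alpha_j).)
The matrix has rank 4 with 2's on the diagonal. Reading the off-diagonal entries as Dynkin edges (a single edge where a_ij = a_ji = -1; a double or triple edge where a_ij * a_ji = 2 or 3), the diagram is a chain of 4 nodes with single edges (A_4). One simple-root ordering that puts it in standard form is (alpha_4, alpha_2, alpha_3, alpha_1). So the algebra is type A_4, i.e. sl(5).

A_4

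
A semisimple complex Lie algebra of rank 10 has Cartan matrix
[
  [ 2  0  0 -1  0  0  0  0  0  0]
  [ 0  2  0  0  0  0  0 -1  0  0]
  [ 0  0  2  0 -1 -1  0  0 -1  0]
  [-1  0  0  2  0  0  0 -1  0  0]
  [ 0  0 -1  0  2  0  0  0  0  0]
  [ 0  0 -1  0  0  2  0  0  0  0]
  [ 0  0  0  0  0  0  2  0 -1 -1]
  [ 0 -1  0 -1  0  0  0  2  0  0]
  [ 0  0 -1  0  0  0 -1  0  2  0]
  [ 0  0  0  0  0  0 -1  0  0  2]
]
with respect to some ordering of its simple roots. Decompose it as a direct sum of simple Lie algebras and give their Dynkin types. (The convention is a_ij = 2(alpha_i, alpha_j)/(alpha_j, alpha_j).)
The diagram associated to this matrix has two connected components: the simple roots {alpha_1, alpha_2, alpha_4, alpha_8} form a chain of 4 nodes with single edges (A_4), and {alpha_3, alpha_5, alpha_6, alpha_7, alpha_9, alpha_10} form a chain of 4 nodes with a fork of two nodes at one end (D_6). A semisimple Lie algebra decomposes uniquely as the direct sum of simple ideals, one per connected component of its Dynkin diagram, so g ≅ A_4 ⊕ D_6 (dimension 24 + 66 = 90).

A_4 + D_6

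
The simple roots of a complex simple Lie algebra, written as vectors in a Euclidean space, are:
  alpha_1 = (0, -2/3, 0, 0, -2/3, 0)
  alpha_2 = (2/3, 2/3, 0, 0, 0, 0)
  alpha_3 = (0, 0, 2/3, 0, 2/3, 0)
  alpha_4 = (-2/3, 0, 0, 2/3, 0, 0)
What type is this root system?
Compute the Cartan integers a_ij = 2(alpha_i, alpha_j)/(alpha_j, alpha_j); the resulting 4x4 Cartan matrix is
[[2, -1, -1, 0], [-1, 2, 0, -1], [-1, 0, 2, 0], [0, -1, 0, 2]].
All simple roots have the same length, so the diagram is simply laced. The associated Dynkin diagram is a chain of 4 nodes with single edges (A_4), so the type is A_4 (the algebra sl(5)).

A_4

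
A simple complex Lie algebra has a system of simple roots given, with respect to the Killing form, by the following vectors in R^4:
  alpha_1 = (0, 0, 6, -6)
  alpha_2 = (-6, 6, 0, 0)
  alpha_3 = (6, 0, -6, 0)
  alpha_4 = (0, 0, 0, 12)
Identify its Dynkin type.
Compute the Cartan integers a_ij = 2(alpha_i, alpha_j)/(alpha_j, alpha_j); the resulting 4x4 Cartan matrix is
[[2, 0, -1, -1], [0, 2, -1, 0], [-1, -1, 2, 0], [-2, 0, 0, 2]].
The roots have two lengths (squared-length ratio 2:1); the short ones are alpha_{1,2,3}. The associated Dynkin diagram is a chain of 4 nodes with a double edge at one end; the terminal node there is the unique long simple root (C_4), so the type is C_4 (the algebra sp(8)).

C_4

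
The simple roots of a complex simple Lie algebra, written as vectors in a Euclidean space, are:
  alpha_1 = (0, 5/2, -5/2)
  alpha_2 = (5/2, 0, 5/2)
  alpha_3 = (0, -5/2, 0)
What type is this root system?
Compute the Cartan integers a_ij = 2(alpha_i, alpha_j)/(alpha_j, alpha_j); the resulting 3x3 Cartan matrix is
[[2, -1, -2], [-1, 2, 0], [-1, 0, 2]].
The roots have two lengths (squared-length ratio 2:1); the short ones are alpha_{3}. The associated Dynkin diagram is a chain of 3 nodes with a double edge at one end; the terminal node there is the unique short simple root (B_3), so the type is B_3 (the algebra so(7)).

B3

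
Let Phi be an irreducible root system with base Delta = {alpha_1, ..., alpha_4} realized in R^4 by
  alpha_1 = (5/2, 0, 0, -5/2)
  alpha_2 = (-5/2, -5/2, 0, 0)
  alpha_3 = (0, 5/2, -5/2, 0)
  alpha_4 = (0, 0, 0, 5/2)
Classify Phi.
B_4

Compute the Cartan integers a_ij = 2(alpha_i, alpha_j)/(alpha_j, alpha_j); the resulting 4x4 Cartan matrix is
[[2, -1, 0, -2], [-1, 2, -1, 0], [0, -1, 2, 0], [-1, 0, 0, 2]].
The roots have two lengths (squared-length ratio 2:1); the short ones are alpha_{4}. The associated Dynkin diagram is a chain of 4 nodes with a double edge at one end; the terminal node there is the unique short simple root (B_4), so the type is B_4 (the algebra so(9)).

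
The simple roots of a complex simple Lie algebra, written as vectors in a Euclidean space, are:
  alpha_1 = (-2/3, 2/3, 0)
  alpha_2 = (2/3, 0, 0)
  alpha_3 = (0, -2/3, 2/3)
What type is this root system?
B3

Compute the Cartan integers a_ij = 2(alpha_i, alpha_j)/(alpha_j, alpha_j); the resulting 3x3 Cartan matrix is
[[2, -2, -1], [-1, 2, 0], [-1, 0, 2]].
The roots have two lengths (squared-length ratio 2:1); the short ones are alpha_{2}. The associated Dynkin diagram is a chain of 3 nodes with a double edge at one end; the terminal node there is the unique short simple root (B_3), so the type is B_3 (the algebra so(7)).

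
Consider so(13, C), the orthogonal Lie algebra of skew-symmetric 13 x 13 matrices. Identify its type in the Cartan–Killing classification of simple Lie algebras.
B6

This is so(13) with 13 odd, which has dimension 13(13-1)/2 = 78 and rank (13-1)/2 = 6. In the classification of classical Lie algebras, the orthogonal algebra so(2n+1) in an odd number of variables has type B_n; here n = 6, so the Dynkin diagram is a chain of 6 nodes with a double edge at one end; the terminal node there is the unique short simple root (B_6). Hence the type is B_6.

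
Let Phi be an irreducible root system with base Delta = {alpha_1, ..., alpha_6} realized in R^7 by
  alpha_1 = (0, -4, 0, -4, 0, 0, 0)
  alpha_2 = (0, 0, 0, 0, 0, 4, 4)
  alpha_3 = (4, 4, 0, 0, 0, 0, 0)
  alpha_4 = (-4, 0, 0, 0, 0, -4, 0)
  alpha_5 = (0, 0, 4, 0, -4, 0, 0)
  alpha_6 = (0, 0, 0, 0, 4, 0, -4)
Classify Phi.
Compute the Cartan integers a_ij = 2(alpha_i, alpha_j)/(alpha_j, alpha_j); the resulting 6x6 Cartan matrix is
[[2, 0, -1, 0, 0, 0], [0, 2, 0, -1, 0, -1], [-1, 0, 2, -1, 0, 0], [0, -1, -1, 2, 0, 0], [0, 0, 0, 0, 2, -1], [0, -1, 0, 0, -1, 2]].
All simple roots have the same length, so the diagram is simply laced. The associated Dynkin diagram is a chain of 6 nodes with single edges (A_6), so the type is A_6 (the algebra sl(7)).

type A_6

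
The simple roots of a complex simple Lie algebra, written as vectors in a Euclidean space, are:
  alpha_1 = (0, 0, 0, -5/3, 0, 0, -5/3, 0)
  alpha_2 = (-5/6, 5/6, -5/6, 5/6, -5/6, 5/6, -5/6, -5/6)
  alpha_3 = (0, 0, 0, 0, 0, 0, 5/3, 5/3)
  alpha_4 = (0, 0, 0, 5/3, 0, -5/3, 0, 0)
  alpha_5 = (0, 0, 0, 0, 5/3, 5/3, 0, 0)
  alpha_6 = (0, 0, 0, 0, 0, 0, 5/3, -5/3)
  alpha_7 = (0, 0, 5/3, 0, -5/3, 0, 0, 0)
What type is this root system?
type E_7

Compute the Cartan integers a_ij = 2(alpha_i, alpha_j)/(alpha_j, alpha_j); the resulting 7x7 Cartan matrix is
[[2, 0, -1, -1, 0, -1, 0], [0, 2, -1, 0, 0, 0, 0], [-1, -1, 2, 0, 0, 0, 0], [-1, 0, 0, 2, -1, 0, 0], [0, 0, 0, -1, 2, 0, -1], [-1, 0, 0, 0, 0, 2, 0], [0, 0, 0, 0, -1, 0, 2]].
All simple roots have the same length, so the diagram is simply laced. The associated Dynkin diagram is a chain of 6 nodes with one extra node attached to the third node from one end (E_7), so the type is E_7.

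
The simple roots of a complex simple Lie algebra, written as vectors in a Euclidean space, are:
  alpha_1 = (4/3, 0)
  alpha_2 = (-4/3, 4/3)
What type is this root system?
B_2

Compute the Cartan integers a_ij = 2(alpha_i, alpha_j)/(alpha_j, alpha_j); the resulting 2x2 Cartan matrix is
[[2, -1], [-2, 2]].
The roots have two lengths (squared-length ratio 2:1); the short ones are alpha_{1}. The associated Dynkin diagram is a chain of 2 nodes with a double edge at one end; the terminal node there is the unique short simple root (B_2), so the type is B_2 (the algebra so(5)).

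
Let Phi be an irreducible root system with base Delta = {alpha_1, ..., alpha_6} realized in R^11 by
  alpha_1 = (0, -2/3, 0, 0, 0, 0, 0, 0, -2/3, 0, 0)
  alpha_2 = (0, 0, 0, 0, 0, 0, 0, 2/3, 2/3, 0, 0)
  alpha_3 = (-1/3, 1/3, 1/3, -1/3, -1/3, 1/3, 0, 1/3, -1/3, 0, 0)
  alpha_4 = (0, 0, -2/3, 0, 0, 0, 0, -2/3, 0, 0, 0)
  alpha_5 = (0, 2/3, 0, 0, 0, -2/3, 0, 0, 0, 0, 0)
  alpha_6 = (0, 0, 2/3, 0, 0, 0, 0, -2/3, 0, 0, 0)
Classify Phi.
Compute the Cartan integers a_ij = 2(alpha_i, alpha_j)/(alpha_j, alpha_j); the resulting 6x6 Cartan matrix is
[[2, -1, 0, 0, -1, 0], [-1, 2, 0, -1, 0, -1], [0, 0, 2, -1, 0, 0], [0, -1, -1, 2, 0, 0], [-1, 0, 0, 0, 2, 0], [0, -1, 0, 0, 0, 2]].
All simple roots have the same length, so the diagram is simply laced. The associated Dynkin diagram is a chain of 5 nodes with one extra node attached to the third node from one end (E_6), so the type is E_6.

E_6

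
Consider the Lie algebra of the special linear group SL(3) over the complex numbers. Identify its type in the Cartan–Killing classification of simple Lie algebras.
A2

This is sl(3), which has dimension 3^2 - 1 = 8 and rank 3 - 1 = 2 (a Cartan subalgebra is the diagonal traceless matrices). In the classification of classical Lie algebras, the special linear algebra sl(n+1) has type A_n; here n = 2, so the Dynkin diagram is a chain of 2 nodes with single edges (A_2). Hence the type is A_2.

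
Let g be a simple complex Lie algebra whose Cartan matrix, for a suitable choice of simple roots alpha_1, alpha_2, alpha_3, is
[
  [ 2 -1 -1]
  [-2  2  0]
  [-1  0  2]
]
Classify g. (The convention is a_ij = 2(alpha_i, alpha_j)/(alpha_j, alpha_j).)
C_3 (sp(6))

The matrix has rank 3 with 2's on the diagonal. Reading the off-diagonal entries as Dynkin edges (a single edge where a_ij = a_ji = -1; a double or triple edge where a_ij * a_ji = 2 or 3), the diagram is a chain of 3 nodes with a double edge at one end; the terminal node there is the unique long simple root (C_3). One simple-root ordering that puts it in standard form is (alpha_3, alpha_1, alpha_2). So the algebra is type C_3, i.e. sp(6).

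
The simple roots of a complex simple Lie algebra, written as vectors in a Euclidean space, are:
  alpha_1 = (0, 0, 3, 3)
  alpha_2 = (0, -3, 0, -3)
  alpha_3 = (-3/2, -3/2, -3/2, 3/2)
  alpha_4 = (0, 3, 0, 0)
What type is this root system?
Compute the Cartan integers a_ij = 2(alpha_i, alpha_j)/(alpha_j, alpha_j); the resulting 4x4 Cartan matrix is
[[2, -1, 0, 0], [-1, 2, 0, -2], [0, 0, 2, -1], [0, -1, -1, 2]].
The roots have two lengths (squared-length ratio 2:1); the short ones are alpha_{3,4}. The associated Dynkin diagram is a chain of 4 nodes with a double edge between the middle two (F_4), so the type is F_4.

F_4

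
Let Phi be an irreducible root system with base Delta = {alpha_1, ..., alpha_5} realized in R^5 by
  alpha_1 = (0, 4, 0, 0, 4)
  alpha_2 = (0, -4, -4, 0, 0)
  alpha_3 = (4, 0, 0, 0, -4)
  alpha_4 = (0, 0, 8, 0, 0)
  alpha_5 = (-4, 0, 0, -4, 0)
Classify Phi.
C_5 (sp(10))

Compute the Cartan integers a_ij = 2(alpha_i, alpha_j)/(alpha_j, alpha_j); the resulting 5x5 Cartan matrix is
[[2, -1, -1, 0, 0], [-1, 2, 0, -1, 0], [-1, 0, 2, 0, -1], [0, -2, 0, 2, 0], [0, 0, -1, 0, 2]].
The roots have two lengths (squared-length ratio 2:1); the short ones are alpha_{1,2,3,5}. The associated Dynkin diagram is a chain of 5 nodes with a double edge at one end; the terminal node there is the unique long simple root (C_5), so the type is C_5 (the algebra sp(10)).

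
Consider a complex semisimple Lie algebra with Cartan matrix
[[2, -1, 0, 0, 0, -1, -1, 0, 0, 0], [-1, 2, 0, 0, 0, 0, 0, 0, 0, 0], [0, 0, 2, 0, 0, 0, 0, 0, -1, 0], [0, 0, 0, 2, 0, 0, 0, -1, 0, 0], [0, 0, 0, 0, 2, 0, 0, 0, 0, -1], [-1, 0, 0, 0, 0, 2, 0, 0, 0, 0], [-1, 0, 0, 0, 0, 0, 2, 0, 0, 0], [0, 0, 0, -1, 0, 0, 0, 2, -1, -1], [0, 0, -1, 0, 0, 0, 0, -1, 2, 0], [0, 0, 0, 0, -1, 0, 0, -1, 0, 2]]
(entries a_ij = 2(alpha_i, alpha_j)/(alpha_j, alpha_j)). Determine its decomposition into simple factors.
The diagram associated to this matrix has two connected components: the simple roots {alpha_1, alpha_2, alpha_6, alpha_7} form a chain of 2 nodes with a fork of two nodes at one end (D_4), and {alpha_3, alpha_4, alpha_5, alpha_8, alpha_9, alpha_10} form a chain of 5 nodes with one extra node attached to the third node from one end (E_6). A semisimple Lie algebra decomposes uniquely as the direct sum of simple ideals, one per connected component of its Dynkin diagram, so g ≅ D_4 ⊕ E_6 (dimension 28 + 78 = 106).

D_4 ⊕ E_6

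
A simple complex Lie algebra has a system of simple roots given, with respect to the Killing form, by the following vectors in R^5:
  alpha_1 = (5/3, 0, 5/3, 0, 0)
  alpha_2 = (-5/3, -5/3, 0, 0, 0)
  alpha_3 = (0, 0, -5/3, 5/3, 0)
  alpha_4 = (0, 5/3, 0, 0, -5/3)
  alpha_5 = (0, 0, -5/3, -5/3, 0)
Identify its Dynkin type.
D_5

Compute the Cartan integers a_ij = 2(alpha_i, alpha_j)/(alpha_j, alpha_j); the resulting 5x5 Cartan matrix is
[[2, -1, -1, 0, -1], [-1, 2, 0, -1, 0], [-1, 0, 2, 0, 0], [0, -1, 0, 2, 0], [-1, 0, 0, 0, 2]].
All simple roots have the same length, so the diagram is simply laced. The associated Dynkin diagram is a chain of 3 nodes with a fork of two nodes at one end (D_5), so the type is D_5 (the algebra so(10)).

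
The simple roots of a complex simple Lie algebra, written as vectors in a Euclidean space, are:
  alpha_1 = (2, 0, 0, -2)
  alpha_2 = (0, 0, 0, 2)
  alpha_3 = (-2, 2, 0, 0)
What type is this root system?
Compute the Cartan integers a_ij = 2(alpha_i, alpha_j)/(alpha_j, alpha_j); the resulting 3x3 Cartan matrix is
[[2, -2, -1], [-1, 2, 0], [-1, 0, 2]].
The roots have two lengths (squared-length ratio 2:1); the short ones are alpha_{2}. The associated Dynkin diagram is a chain of 3 nodes with a double edge at one end; the terminal node there is the unique short simple root (B_3), so the type is B_3 (the algebra so(7)).

B_3 (so(7))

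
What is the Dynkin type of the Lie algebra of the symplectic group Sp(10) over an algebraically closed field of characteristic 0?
C_5 (sp(10))

This is sp(10), which has dimension 10(10+1)/2 = 55 and rank 10/2 = 5. In the classification of classical Lie algebras, the symplectic algebra sp(2n) has type C_n; here n = 5, so the Dynkin diagram is a chain of 5 nodes with a double edge at one end; the terminal node there is the unique long simple root (C_5). Hence the type is C_5.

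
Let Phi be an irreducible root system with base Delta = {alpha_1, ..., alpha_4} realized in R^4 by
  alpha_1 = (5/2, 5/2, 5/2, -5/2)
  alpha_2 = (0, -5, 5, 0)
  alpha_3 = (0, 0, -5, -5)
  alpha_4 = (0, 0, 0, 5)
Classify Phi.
F4

Compute the Cartan integers a_ij = 2(alpha_i, alpha_j)/(alpha_j, alpha_j); the resulting 4x4 Cartan matrix is
[[2, 0, 0, -1], [0, 2, -1, 0], [0, -1, 2, -2], [-1, 0, -1, 2]].
The roots have two lengths (squared-length ratio 2:1); the short ones are alpha_{1,4}. The associated Dynkin diagram is a chain of 4 nodes with a double edge between the middle two (F_4), so the type is F_4.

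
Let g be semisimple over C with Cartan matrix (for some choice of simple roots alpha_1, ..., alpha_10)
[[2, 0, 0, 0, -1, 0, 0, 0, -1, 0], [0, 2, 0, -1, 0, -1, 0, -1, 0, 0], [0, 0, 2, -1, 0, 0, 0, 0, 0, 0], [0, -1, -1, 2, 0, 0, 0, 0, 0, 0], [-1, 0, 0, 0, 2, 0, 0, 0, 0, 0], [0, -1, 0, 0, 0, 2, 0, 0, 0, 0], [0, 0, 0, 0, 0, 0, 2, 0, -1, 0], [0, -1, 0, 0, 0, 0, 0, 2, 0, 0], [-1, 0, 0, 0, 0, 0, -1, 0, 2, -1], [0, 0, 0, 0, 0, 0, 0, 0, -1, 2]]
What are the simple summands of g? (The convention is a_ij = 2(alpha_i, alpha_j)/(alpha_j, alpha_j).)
The diagram associated to this matrix has two connected components: the simple roots {alpha_2, alpha_3, alpha_4, alpha_6, alpha_8} form a chain of 3 nodes with a fork of two nodes at one end (D_5), and {alpha_1, alpha_5, alpha_7, alpha_9, alpha_10} form a chain of 3 nodes with a fork of two nodes at one end (D_5). A semisimple Lie algebra decomposes uniquely as the direct sum of simple ideals, one per connected component of its Dynkin diagram, so g ≅ D_5 ⊕ D_5 (dimension 45 + 45 = 90).

D_5 + D_5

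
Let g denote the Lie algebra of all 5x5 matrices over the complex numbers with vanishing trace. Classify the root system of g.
A4

This is sl(5), which has dimension 5^2 - 1 = 24 and rank 5 - 1 = 4 (a Cartan subalgebra is the diagonal traceless matrices). In the classification of classical Lie algebras, the special linear algebra sl(n+1) has type A_n; here n = 4, so the Dynkin diagram is a chain of 4 nodes with single edges (A_4). Hence the type is A_4.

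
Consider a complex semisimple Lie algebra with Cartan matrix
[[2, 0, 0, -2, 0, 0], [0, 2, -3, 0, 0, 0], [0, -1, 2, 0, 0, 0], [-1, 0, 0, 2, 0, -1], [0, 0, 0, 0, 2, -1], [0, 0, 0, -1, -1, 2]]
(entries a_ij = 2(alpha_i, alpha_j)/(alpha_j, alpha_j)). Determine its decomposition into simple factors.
C_4 ⊕ G_2

The diagram associated to this matrix has two connected components: the simple roots {alpha_1, alpha_4, alpha_5, alpha_6} form a chain of 4 nodes with a double edge at one end; the terminal node there is the unique long simple root (C_4), and {alpha_2, alpha_3} form two nodes joined by a triple edge (G_2). A semisimple Lie algebra decomposes uniquely as the direct sum of simple ideals, one per connected component of its Dynkin diagram, so g ≅ C_4 ⊕ G_2 (dimension 36 + 14 = 50).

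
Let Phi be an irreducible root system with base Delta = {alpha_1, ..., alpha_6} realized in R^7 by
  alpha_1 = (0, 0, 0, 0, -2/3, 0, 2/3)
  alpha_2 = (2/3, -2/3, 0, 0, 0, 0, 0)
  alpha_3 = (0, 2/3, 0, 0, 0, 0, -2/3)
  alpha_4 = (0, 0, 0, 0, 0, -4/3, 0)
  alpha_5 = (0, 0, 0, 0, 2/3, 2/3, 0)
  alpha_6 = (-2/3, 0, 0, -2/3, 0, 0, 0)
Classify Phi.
C6

Compute the Cartan integers a_ij = 2(alpha_i, alpha_j)/(alpha_j, alpha_j); the resulting 6x6 Cartan matrix is
[[2, 0, -1, 0, -1, 0], [0, 2, -1, 0, 0, -1], [-1, -1, 2, 0, 0, 0], [0, 0, 0, 2, -2, 0], [-1, 0, 0, -1, 2, 0], [0, -1, 0, 0, 0, 2]].
The roots have two lengths (squared-length ratio 2:1); the short ones are alpha_{1,2,3,5,6}. The associated Dynkin diagram is a chain of 6 nodes with a double edge at one end; the terminal node there is the unique long simple root (C_6), so the type is C_6 (the algebra sp(12)).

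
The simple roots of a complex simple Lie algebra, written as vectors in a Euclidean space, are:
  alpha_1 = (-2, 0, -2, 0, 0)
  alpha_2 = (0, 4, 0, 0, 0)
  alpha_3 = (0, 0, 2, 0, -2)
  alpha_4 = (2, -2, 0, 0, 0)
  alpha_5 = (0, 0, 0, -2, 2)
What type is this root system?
C_5

Compute the Cartan integers a_ij = 2(alpha_i, alpha_j)/(alpha_j, alpha_j); the resulting 5x5 Cartan matrix is
[[2, 0, -1, -1, 0], [0, 2, 0, -2, 0], [-1, 0, 2, 0, -1], [-1, -1, 0, 2, 0], [0, 0, -1, 0, 2]].
The roots have two lengths (squared-length ratio 2:1); the short ones are alpha_{1,3,4,5}. The associated Dynkin diagram is a chain of 5 nodes with a double edge at one end; the terminal node there is the unique long simple root (C_5), so the type is C_5 (the algebra sp(10)).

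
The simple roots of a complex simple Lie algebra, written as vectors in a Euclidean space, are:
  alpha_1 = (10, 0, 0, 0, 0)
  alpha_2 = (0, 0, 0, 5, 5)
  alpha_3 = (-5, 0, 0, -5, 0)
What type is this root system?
C3

Compute the Cartan integers a_ij = 2(alpha_i, alpha_j)/(alpha_j, alpha_j); the resulting 3x3 Cartan matrix is
[[2, 0, -2], [0, 2, -1], [-1, -1, 2]].
The roots have two lengths (squared-length ratio 2:1); the short ones are alpha_{2,3}. The associated Dynkin diagram is a chain of 3 nodes with a double edge at one end; the terminal node there is the unique long simple root (C_3), so the type is C_3 (the algebra sp(6)).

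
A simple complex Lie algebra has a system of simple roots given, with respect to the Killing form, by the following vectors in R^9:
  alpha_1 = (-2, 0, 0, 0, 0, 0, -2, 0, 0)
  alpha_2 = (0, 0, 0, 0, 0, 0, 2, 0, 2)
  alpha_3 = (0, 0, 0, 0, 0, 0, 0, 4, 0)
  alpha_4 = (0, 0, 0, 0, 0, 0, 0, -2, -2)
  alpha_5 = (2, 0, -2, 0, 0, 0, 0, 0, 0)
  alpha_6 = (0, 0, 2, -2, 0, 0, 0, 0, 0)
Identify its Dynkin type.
C6

Compute the Cartan integers a_ij = 2(alpha_i, alpha_j)/(alpha_j, alpha_j); the resulting 6x6 Cartan matrix is
[[2, -1, 0, 0, -1, 0], [-1, 2, 0, -1, 0, 0], [0, 0, 2, -2, 0, 0], [0, -1, -1, 2, 0, 0], [-1, 0, 0, 0, 2, -1], [0, 0, 0, 0, -1, 2]].
The roots have two lengths (squared-length ratio 2:1); the short ones are alpha_{1,2,4,5,6}. The associated Dynkin diagram is a chain of 6 nodes with a double edge at one end; the terminal node there is the unique long simple root (C_6), so the type is C_6 (the algebra sp(12)).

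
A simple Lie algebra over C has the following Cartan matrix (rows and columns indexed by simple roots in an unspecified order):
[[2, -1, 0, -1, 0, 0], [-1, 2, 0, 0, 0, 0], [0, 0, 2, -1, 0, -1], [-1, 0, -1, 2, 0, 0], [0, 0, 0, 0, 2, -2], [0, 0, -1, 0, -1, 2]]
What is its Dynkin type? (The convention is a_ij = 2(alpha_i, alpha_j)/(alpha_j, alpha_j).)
type C_6

The matrix has rank 6 with 2's on the diagonal. Reading the off-diagonal entries as Dynkin edges (a single edge where a_ij = a_ji = -1; a double or triple edge where a_ij * a_ji = 2 or 3), the diagram is a chain of 6 nodes with a double edge at one end; the terminal node there is the unique long simple root (C_6). One simple-root ordering that puts it in standard form is (alpha_2, alpha_1, alpha_4, alpha_3, alpha_6, alpha_5). So the algebra is type C_6, i.e. sp(12).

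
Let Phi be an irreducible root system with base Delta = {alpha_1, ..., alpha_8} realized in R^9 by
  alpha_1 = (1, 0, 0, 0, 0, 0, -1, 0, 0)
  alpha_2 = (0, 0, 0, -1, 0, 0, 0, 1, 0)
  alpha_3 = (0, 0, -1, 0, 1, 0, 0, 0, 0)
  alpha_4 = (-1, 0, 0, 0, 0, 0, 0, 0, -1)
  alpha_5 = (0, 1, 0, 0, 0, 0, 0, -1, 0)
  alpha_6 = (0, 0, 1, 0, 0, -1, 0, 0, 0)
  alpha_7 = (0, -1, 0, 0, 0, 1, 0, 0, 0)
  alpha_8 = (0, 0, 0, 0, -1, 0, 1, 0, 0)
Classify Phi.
Compute the Cartan integers a_ij = 2(alpha_i, alpha_j)/(alpha_j, alpha_j); the resulting 8x8 Cartan matrix is
[[2, 0, 0, -1, 0, 0, 0, -1], [0, 2, 0, 0, -1, 0, 0, 0], [0, 0, 2, 0, 0, -1, 0, -1], [-1, 0, 0, 2, 0, 0, 0, 0], [0, -1, 0, 0, 2, 0, -1, 0], [0, 0, -1, 0, 0, 2, -1, 0], [0, 0, 0, 0, -1, -1, 2, 0], [-1, 0, -1, 0, 0, 0, 0, 2]].
All simple roots have the same length, so the diagram is simply laced. The associated Dynkin diagram is a chain of 8 nodes with single edges (A_8), so the type is A_8 (the algebra sl(9)).

A_8 (sl(9))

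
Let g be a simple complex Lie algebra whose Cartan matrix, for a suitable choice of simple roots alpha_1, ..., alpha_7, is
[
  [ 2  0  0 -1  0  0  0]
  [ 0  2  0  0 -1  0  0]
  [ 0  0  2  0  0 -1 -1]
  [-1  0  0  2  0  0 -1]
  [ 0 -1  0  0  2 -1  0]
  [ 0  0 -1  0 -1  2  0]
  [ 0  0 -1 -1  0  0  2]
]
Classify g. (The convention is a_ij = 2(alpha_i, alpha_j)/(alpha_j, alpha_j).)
The matrix has rank 7 with 2's on the diagonal. Reading the off-diagonal entries as Dynkin edges (a single edge where a_ij = a_ji = -1; a double or triple edge where a_ij * a_ji = 2 or 3), the diagram is a chain of 7 nodes with single edges (A_7). One simple-root ordering that puts it in standard form is (alpha_2, alpha_5, alpha_6, alpha_3, alpha_7, alpha_4, alpha_1). So the algebra is type A_7, i.e. sl(8).

A7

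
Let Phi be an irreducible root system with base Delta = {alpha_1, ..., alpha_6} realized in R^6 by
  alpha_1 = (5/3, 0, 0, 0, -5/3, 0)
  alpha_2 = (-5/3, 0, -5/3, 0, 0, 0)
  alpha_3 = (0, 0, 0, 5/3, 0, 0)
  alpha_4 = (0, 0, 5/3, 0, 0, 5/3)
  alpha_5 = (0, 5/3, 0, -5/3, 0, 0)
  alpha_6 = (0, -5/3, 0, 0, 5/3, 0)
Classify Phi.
type B_6

Compute the Cartan integers a_ij = 2(alpha_i, alpha_j)/(alpha_j, alpha_j); the resulting 6x6 Cartan matrix is
[[2, -1, 0, 0, 0, -1], [-1, 2, 0, -1, 0, 0], [0, 0, 2, 0, -1, 0], [0, -1, 0, 2, 0, 0], [0, 0, -2, 0, 2, -1], [-1, 0, 0, 0, -1, 2]].
The roots have two lengths (squared-length ratio 2:1); the short ones are alpha_{3}. The associated Dynkin diagram is a chain of 6 nodes with a double edge at one end; the terminal node there is the unique short simple root (B_6), so the type is B_6 (the algebra so(13)).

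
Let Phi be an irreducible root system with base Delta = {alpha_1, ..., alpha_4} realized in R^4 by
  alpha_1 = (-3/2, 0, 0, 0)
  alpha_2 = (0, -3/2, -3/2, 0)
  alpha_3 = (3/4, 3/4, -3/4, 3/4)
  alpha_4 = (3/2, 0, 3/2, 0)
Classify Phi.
F_4

Compute the Cartan integers a_ij = 2(alpha_i, alpha_j)/(alpha_j, alpha_j); the resulting 4x4 Cartan matrix is
[[2, 0, -1, -1], [0, 2, 0, -1], [-1, 0, 2, 0], [-2, -1, 0, 2]].
The roots have two lengths (squared-length ratio 2:1); the short ones are alpha_{1,3}. The associated Dynkin diagram is a chain of 4 nodes with a double edge between the middle two (F_4), so the type is F_4.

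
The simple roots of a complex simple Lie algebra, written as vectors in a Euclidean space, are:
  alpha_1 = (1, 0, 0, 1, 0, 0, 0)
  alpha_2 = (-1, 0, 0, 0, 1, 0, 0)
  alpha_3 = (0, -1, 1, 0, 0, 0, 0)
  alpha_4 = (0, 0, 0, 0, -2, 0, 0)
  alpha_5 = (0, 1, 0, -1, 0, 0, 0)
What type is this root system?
C_5 (sp(10))

Compute the Cartan integers a_ij = 2(alpha_i, alpha_j)/(alpha_j, alpha_j); the resulting 5x5 Cartan matrix is
[[2, -1, 0, 0, -1], [-1, 2, 0, -1, 0], [0, 0, 2, 0, -1], [0, -2, 0, 2, 0], [-1, 0, -1, 0, 2]].
The roots have two lengths (squared-length ratio 2:1); the short ones are alpha_{1,2,3,5}. The associated Dynkin diagram is a chain of 5 nodes with a double edge at one end; the terminal node there is the unique long simple root (C_5), so the type is C_5 (the algebra sp(10)).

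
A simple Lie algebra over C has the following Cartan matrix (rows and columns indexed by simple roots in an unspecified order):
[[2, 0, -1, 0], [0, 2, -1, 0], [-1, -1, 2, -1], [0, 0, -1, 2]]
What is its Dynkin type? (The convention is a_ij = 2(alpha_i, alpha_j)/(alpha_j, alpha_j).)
The matrix has rank 4 with 2's on the diagonal. Reading the off-diagonal entries as Dynkin edges (a single edge where a_ij = a_ji = -1; a double or triple edge where a_ij * a_ji = 2 or 3), the diagram is a chain of 2 nodes with a fork of two nodes at one end (D_4). One simple-root ordering that puts it in standard form is (alpha_4, alpha_3, alpha_2, alpha_1). So the algebra is type D_4, i.e. so(8).

D_4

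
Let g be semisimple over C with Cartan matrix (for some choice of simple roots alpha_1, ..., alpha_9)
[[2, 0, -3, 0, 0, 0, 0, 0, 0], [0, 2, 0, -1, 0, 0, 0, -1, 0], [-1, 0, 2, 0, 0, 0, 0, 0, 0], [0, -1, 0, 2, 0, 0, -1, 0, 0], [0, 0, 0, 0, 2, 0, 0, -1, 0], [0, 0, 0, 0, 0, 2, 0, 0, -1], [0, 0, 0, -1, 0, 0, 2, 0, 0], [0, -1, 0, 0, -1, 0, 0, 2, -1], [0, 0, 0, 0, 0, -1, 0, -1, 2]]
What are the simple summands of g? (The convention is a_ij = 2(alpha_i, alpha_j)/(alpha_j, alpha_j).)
The diagram associated to this matrix has two connected components: the simple roots {alpha_2, alpha_4, alpha_5, alpha_6, alpha_7, alpha_8, alpha_9} form a chain of 6 nodes with one extra node attached to the third node from one end (E_7), and {alpha_1, alpha_3} form two nodes joined by a triple edge (G_2). A semisimple Lie algebra decomposes uniquely as the direct sum of simple ideals, one per connected component of its Dynkin diagram, so g ≅ E_7 ⊕ G_2 (dimension 133 + 14 = 147).

E_7 + G_2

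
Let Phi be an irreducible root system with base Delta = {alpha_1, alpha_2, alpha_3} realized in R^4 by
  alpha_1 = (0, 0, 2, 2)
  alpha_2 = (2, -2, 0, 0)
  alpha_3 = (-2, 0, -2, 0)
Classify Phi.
Compute the Cartan integers a_ij = 2(alpha_i, alpha_j)/(alpha_j, alpha_j); the resulting 3x3 Cartan matrix is
[[2, 0, -1], [0, 2, -1], [-1, -1, 2]].
All simple roots have the same length, so the diagram is simply laced. The associated Dynkin diagram is a chain of 3 nodes with single edges (A_3), so the type is A_3 (the algebra sl(4)).

A_3 (sl(4))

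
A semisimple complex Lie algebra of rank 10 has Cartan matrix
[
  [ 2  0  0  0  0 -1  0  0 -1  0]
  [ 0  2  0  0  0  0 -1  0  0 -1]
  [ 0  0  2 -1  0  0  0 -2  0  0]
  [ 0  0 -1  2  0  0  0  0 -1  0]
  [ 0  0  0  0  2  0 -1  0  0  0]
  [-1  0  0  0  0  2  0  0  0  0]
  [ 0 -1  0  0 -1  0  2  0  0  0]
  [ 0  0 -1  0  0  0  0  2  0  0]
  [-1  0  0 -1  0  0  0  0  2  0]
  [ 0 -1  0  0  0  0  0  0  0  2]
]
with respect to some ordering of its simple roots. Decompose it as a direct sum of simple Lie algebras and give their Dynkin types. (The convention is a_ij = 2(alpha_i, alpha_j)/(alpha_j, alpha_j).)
The diagram associated to this matrix has two connected components: the simple roots {alpha_2, alpha_5, alpha_7, alpha_10} form a chain of 4 nodes with single edges (A_4), and {alpha_1, alpha_3, alpha_4, alpha_6, alpha_8, alpha_9} form a chain of 6 nodes with a double edge at one end; the terminal node there is the unique short simple root (B_6). A semisimple Lie algebra decomposes uniquely as the direct sum of simple ideals, one per connected component of its Dynkin diagram, so g ≅ A_4 ⊕ B_6 (dimension 24 + 78 = 102).

type A_4 ⊕ type B_6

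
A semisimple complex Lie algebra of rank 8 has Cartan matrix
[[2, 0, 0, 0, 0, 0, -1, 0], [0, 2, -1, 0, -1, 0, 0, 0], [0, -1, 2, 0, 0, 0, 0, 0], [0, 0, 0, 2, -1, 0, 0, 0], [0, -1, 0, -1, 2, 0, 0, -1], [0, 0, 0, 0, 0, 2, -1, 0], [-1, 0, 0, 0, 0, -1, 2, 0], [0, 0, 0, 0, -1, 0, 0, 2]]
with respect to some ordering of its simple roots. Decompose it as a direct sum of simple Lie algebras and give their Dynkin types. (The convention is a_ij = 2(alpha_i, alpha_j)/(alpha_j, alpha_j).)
A_3 + D_5

The diagram associated to this matrix has two connected components: the simple roots {alpha_1, alpha_6, alpha_7} form a chain of 3 nodes with single edges (A_3), and {alpha_2, alpha_3, alpha_4, alpha_5, alpha_8} form a chain of 3 nodes with a fork of two nodes at one end (D_5). A semisimple Lie algebra decomposes uniquely as the direct sum of simple ideals, one per connected component of its Dynkin diagram, so g ≅ A_3 ⊕ D_5 (dimension 15 + 45 = 60).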